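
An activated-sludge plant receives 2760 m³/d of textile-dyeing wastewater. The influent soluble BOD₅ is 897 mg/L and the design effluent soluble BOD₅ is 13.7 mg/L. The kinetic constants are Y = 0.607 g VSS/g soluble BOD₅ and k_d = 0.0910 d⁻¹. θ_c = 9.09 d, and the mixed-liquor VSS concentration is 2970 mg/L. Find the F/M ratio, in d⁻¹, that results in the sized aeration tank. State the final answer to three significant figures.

F/M ≈ 0.336 d⁻¹

Steady-state biomass mass balance: V·X·(1 + k_d·θ_c) = Y·Q·(S₀ − S)·θ_c, so V = 0.607 × 2760 × (897 − 13.7) × 9.09 / [2970 × (1 + 0.0910 × 9.09)] = 1.35×10^7 / 5427 = 2479 m³.
F/M = Q·S₀ / (V·X) = 2760 × 897 / (2479 × 2970) = 0.3363 g soluble BOD₅·(g VSS·d)⁻¹.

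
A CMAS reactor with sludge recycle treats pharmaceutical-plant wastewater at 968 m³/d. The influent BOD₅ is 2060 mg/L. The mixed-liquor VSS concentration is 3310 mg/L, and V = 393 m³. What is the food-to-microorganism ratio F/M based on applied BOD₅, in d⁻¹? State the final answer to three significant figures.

Food-to-microorganism ratio F/M = Q S₀ / (V X) = 968 × 2060 / (393.0 × 3310) = 1.533 d⁻¹.

F/M ≈ 1.53 d⁻¹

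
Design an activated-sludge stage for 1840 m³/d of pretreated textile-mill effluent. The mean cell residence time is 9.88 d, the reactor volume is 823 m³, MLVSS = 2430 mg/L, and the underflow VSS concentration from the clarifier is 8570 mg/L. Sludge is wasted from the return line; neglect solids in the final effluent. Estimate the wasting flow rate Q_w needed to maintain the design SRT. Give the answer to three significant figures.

Q_w = (V·X)/(θ_c X_r) = 823.0 × 2430 / (9.88 × 8570) = 23.62 m³/d.

Q_w ≈ 23.6 m³/d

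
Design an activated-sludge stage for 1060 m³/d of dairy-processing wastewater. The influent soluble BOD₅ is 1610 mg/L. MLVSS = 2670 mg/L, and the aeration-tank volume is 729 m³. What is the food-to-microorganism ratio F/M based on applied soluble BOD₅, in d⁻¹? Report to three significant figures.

F/M ≈ 0.877 d⁻¹

Food-to-microorganism ratio F/M = Q S₀ / (V X) = 1060 × 1610 / (729.0 × 2670) = 0.8768 d⁻¹.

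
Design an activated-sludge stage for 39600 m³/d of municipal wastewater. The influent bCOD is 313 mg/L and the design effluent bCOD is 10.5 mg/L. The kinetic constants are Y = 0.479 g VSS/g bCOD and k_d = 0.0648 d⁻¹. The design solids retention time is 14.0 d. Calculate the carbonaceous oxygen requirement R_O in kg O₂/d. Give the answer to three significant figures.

Y_obs = Y / (1 + k_d θ_c) = 0.479 / (1 + 0.0648 × 14.0) = 0.479 / 1.907 = 0.2512.
Substrate removed = Q·(S₀ − S) = 39600 m³/d × (313 − 10.5) g/m³ = 1.2×10^7 g/d = 11979 kg/d.
P_X = Y_obs·Q·(S₀ − S) = 0.2512 × 11979 = 3009 kg VSS/d.
Carbonaceous O₂ demand = substrate oxidised − cell-mass equivalent = 11979 − 1.42 × 3009 = 7707 kg O₂/d.

R_O ≈ 7710 kg O₂/d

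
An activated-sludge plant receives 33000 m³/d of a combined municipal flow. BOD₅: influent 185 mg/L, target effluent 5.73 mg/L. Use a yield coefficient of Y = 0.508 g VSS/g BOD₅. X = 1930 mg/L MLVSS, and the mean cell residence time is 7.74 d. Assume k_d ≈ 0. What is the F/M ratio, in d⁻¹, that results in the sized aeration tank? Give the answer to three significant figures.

F/M ≈ 0.262 d⁻¹

Biomass mass balance (decay neglected): V·X = Y·Q·(S₀ − S)·θ_c, so V = 0.508 × 33000 × (185 − 5.73) × 7.74 / 1930 = 12052 m³.
F/M = applied load / biomass = Q·S₀/(V·X) = 33000 × 185 / (12052 × 1930) = 0.2625 d⁻¹.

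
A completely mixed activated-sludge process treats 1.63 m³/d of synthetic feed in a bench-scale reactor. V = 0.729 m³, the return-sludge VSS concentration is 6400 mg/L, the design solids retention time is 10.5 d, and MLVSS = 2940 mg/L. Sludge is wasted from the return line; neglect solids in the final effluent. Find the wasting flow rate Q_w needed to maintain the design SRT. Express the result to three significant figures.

Wasting from the return line (neglecting effluent solids): Q_w = V·X / (θ_c·X_r) = 0.7290 × 2940 / (10.5 × 6400) = 0.03189 m³/d.

Q_w ≈ 0.0319 m³/d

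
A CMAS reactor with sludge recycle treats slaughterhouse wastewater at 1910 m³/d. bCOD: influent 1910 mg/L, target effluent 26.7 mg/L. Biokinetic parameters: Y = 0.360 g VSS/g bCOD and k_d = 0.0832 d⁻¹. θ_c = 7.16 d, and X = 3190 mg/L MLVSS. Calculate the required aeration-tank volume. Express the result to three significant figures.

Rearranging the biomass balance for a CMAS with decay, V = Y·Q·ΔS·θ_c / [X·(1+k_d θ_c)] = 0.360 × 1910 × (1910 − 26.7) × 7.16 / [3190 × (1 + 0.0832 × 7.16)] = 9.27×10^6 / 5090 = 1821 m³.

V ≈ 1820 m³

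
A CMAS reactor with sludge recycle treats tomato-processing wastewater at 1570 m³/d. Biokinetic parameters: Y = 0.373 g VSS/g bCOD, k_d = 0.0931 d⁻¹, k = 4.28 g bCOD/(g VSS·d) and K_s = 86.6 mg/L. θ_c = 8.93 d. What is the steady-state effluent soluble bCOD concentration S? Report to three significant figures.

S ≈ 12.8 mg/L

From the Monod/SRT balance for a CMAS, S = K_s·(1+k_d θ_c)/[θ_c·(Y k − k_d) − 1] = 86.6 × (1 + 0.0931 × 8.93) / [8.93 × (0.373 × 4.28 − 0.0931) − 1] = 158.6 / 12.42 = 12.76 mg/L.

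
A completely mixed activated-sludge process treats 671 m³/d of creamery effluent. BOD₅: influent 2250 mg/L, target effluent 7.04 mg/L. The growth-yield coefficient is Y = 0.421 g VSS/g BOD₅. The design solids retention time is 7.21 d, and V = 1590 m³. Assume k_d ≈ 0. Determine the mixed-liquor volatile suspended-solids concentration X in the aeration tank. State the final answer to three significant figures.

Without decay, X = Y Q (S₀−S) θ_c / V = 0.421 × 671 × (2250 − 7.04) × 7.21 / 1590 = 2873 mg/L.

X ≈ 2870 mg/L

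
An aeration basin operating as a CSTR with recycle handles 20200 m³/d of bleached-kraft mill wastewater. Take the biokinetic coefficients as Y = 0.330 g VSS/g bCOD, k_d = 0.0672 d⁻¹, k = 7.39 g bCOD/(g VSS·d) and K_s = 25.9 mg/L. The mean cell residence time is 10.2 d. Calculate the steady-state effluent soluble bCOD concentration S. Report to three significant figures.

S ≈ 1.88 mg/L

For a completely mixed reactor with recycle the Lawrence–McCarty relation gives S = K_s·(1 + k_d·θ_c) / [θ_c·(Y·k − k_d) − 1] = 25.9 × (1 + 0.0672 × 10.2) / [10.2 × (0.330 × 7.39 − 0.0672) − 1] = 43.65 / 23.19 = 1.882 mg/L.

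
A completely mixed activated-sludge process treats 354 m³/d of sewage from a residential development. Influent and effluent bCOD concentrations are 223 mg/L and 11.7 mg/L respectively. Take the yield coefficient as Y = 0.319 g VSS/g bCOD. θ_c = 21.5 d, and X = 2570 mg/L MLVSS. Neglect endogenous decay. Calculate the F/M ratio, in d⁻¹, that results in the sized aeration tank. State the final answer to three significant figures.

V·X = Y·Q·ΔS·θ_c gives V = 0.319 × 354 × (223 − 11.7) × 21.5 / 2570 = 199.6 m³.
Food-to-microorganism ratio F/M = Q S₀ / (V X) = 354 × 223 / (199.6 × 2570) = 0.1539 d⁻¹.

F/M ≈ 0.154 d⁻¹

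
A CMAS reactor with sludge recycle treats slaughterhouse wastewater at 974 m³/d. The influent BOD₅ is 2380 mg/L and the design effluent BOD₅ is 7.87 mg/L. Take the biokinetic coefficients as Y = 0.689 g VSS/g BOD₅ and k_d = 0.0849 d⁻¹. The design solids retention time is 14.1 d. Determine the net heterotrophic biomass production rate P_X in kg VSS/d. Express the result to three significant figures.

Observed yield with endogenous decay: Y_obs = Y / (1 + k_d·θ_c) = 0.689 / (1 + 0.0849 × 14.1) = 0.689 / 2.197 = 0.3136 g VSS/g BOD₅.
Substrate removed = Q·(S₀ − S) = 974 m³/d × (2380 − 7.87) g/m³ = 2.31×10^6 g/d = 2310 kg/d.
So the net sludge growth is P_X = 0.3136 × 2310 = 724.6 kg VSS/d.

P_X ≈ 725 kg VSS/d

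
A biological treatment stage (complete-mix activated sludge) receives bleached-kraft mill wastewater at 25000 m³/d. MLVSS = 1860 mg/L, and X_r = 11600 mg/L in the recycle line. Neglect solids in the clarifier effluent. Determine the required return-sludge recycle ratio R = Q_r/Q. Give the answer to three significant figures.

R ≈ 0.191

Mass balance around the secondary clarifier (neglecting effluent solids): R = X / (X_r − X) = 1860 / (11600 − 1860) = 0.1910.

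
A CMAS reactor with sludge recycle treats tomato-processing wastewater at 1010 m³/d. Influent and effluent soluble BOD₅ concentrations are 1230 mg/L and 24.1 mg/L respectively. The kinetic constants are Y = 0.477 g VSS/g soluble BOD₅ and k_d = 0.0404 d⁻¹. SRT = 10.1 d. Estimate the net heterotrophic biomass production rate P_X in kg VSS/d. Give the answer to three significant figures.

The observed yield is Y_obs = Y/(1 + k_d·θ_c) = 0.477 / (1 + 0.0404 × 10.1) = 0.477 / 1.408 = 0.3388 g VSS per g soluble BOD₅ removed.
ΔS = 1230 − 24.1 = 1206 mg/L, so the substrate removal rate is 1010 × 1206/1000 = 1218 kg soluble BOD₅/d.
P_X = Y_obs · Q(S₀ − S) = 0.3388 × 1218 = 412.6 kg VSS/d.

P_X ≈ 413 kg VSS/d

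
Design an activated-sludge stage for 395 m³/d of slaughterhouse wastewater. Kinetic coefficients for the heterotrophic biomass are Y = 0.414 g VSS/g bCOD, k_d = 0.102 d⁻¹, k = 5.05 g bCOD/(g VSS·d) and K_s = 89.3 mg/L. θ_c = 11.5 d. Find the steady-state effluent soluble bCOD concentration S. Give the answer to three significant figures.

S ≈ 8.87 mg/L

From the Monod/SRT balance for a CMAS, S = K_s·(1+k_d θ_c)/[θ_c·(Y k − k_d) − 1] = 89.3 × (1 + 0.102 × 11.5) / [11.5 × (0.414 × 5.05 − 0.102) − 1] = 194.0 / 21.87 = 8.873 mg/L.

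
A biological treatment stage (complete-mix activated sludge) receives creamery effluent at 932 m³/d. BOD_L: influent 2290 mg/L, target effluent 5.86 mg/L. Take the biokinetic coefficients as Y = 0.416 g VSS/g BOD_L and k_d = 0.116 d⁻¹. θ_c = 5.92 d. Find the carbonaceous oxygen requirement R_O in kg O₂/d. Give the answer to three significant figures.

Correct the yield for decay: Y_obs = Y/(1 + k_d θ_c) = 0.416 / (1 + 0.116 × 5.92) = 0.416 / 1.687 = 0.2466.
Substrate removed = Q·(S₀ − S) = 932 m³/d × (2290 − 5.86) g/m³ = 2.13×10^6 g/d = 2129 kg/d.
P_X = Y_obs·Q·(S₀ − S) = 0.2466 × 2129 = 525.0 kg VSS/d.
R_O = Q·(S₀ − S) − 1.42·P_X = 2129 − 1.42 × 525.0 = 1383 kg O₂/d.

R_O ≈ 1380 kg O₂/d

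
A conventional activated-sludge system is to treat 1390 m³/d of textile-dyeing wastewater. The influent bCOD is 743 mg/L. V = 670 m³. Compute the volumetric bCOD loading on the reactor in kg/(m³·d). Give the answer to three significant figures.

L_v ≈ 1.54 kg bCOD/(m³·d)

L_v = Q S₀ / V = 1390 × 743 × 10⁻³ / 670.0 = 1.541 kg/(m³·d).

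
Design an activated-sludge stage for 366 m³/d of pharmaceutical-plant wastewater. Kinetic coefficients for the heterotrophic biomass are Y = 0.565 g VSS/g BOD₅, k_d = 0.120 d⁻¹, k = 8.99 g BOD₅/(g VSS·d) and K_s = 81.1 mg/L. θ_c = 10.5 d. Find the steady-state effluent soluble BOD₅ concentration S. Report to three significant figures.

For a completely mixed reactor with recycle the Lawrence–McCarty relation gives S = K_s·(1 + k_d·θ_c) / [θ_c·(Y·k − k_d) − 1] = 81.1 × (1 + 0.120 × 10.5) / [10.5 × (0.565 × 8.99 − 0.120) − 1] = 183.3 / 51.07 = 3.589 mg/L.

S ≈ 3.59 mg/L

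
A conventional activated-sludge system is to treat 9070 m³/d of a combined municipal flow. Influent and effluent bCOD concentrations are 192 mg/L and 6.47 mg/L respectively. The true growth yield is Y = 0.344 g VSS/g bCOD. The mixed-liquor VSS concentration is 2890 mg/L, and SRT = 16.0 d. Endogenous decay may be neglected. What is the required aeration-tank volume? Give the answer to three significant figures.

With k_d = 0 the design equation reduces to V = Y Q (S₀−S) θ_c / X = 0.344 × 9070 × (192 − 6.47) × 16.0 / 2890 = 3205 m³.

V ≈ 3200 m³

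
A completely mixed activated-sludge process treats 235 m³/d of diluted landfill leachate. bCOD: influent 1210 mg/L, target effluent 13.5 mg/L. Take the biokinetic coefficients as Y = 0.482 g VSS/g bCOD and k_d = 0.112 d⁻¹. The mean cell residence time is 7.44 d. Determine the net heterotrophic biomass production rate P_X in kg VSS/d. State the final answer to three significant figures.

P_X ≈ 73.9 kg VSS/d

The observed yield is Y_obs = Y/(1 + k_d·θ_c) = 0.482 / (1 + 0.112 × 7.44) = 0.482 / 1.833 = 0.2629 g VSS per g bCOD removed.
Substrate removed = Q·(S₀ − S) = 235 m³/d × (1210 − 13.5) g/m³ = 2.81×10^5 g/d = 281.2 kg/d.
So the net sludge growth is P_X = 0.2629 × 281.2 = 73.93 kg VSS/d.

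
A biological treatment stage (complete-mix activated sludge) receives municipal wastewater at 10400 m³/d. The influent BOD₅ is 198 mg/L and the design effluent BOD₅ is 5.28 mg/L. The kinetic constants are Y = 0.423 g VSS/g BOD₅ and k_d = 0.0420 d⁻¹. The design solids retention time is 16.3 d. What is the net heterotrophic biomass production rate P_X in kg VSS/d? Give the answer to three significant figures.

Y_obs = Y / (1 + k_d θ_c) = 0.423 / (1 + 0.0420 × 16.3) = 0.423 / 1.685 = 0.2511.
ΔS = 198 − 5.28 = 192.7 mg/L, so the substrate removal rate is 10400 × 192.7/1000 = 2004 kg BOD₅/d.
P_X = Y_obs · Q(S₀ − S) = 0.2511 × 2004 = 503.3 kg VSS/d.

P_X ≈ 503 kg VSS/d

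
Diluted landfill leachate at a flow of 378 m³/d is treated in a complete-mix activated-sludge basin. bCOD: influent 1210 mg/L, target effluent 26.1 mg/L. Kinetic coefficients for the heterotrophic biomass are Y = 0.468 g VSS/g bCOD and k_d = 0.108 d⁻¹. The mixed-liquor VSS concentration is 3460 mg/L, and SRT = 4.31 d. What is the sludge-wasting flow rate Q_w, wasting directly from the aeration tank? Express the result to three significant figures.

Steady-state biomass mass balance: V·X·(1 + k_d·θ_c) = Y·Q·(S₀ − S)·θ_c, so V = 0.468 × 378 × (1210 − 26.1) × 4.31 / [3460 × (1 + 0.108 × 4.31)] = 9.03×10^5 / 5071 = 178.0 m³.
Wasting from the aeration tank: Q_w = V / θ_c = 178.0 / 4.31 = 41.30 m³/d.

Q_w ≈ 41.3 m³/d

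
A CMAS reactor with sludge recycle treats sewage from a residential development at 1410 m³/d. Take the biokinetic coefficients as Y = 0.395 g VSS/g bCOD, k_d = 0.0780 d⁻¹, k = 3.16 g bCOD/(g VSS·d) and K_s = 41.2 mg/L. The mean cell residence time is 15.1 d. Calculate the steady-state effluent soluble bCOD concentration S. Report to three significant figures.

From the Monod/SRT balance for a CMAS, S = K_s·(1+k_d θ_c)/[θ_c·(Y k − k_d) − 1] = 41.2 × (1 + 0.0780 × 15.1) / [15.1 × (0.395 × 3.16 − 0.0780) − 1] = 89.73 / 16.67 = 5.382 mg/L.

S ≈ 5.38 mg/L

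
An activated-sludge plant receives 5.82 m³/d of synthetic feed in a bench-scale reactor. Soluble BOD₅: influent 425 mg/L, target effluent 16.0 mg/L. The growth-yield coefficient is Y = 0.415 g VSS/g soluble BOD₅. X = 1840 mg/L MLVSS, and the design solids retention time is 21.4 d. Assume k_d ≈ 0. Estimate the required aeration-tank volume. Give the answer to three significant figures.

With k_d = 0 the design equation reduces to V = Y Q (S₀−S) θ_c / X = 0.415 × 5.82 × (425 − 16.0) × 21.4 / 1840 = 11.49 m³.

V ≈ 11.5 m³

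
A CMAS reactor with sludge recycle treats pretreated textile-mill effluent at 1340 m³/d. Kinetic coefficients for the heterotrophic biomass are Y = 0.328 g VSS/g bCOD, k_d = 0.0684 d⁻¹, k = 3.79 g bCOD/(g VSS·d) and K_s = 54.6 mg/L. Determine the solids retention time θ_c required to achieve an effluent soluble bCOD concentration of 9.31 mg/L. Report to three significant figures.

At the target effluent, Y k S/(K_s+S) = 0.328×3.79×9.31/63.91 = 0.1811 d⁻¹.
1/θ_c = 0.1811 − 0.0684 = 0.1127 d⁻¹, so θ_c = 8.874 d.

θ_c ≈ 8.87 d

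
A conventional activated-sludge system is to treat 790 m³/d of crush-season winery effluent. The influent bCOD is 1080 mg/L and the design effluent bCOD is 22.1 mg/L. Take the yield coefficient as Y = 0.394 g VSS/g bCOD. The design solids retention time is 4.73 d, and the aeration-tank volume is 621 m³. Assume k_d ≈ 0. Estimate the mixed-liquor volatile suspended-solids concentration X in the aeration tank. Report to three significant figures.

X ≈ 2510 mg/L

From V·X = Y·Q·(S₀ − S)·θ_c (decay neglected): X = 0.394 × 790 × (1080 − 22.1) × 4.73 / 621 = 2508 mg/L.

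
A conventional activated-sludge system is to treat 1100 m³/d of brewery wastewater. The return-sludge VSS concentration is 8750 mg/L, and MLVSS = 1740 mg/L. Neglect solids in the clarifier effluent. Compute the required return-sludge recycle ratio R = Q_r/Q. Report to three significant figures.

R ≈ 0.248

R = Q_r/Q = X/(X_r − X) = 1740 / (8750 − 1740) = 0.2482.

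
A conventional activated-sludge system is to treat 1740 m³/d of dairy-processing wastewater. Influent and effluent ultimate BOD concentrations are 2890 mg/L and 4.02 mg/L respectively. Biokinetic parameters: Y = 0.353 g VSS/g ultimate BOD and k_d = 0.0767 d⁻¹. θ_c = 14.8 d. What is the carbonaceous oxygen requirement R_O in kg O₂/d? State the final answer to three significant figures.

Observed yield with endogenous decay: Y_obs = Y / (1 + k_d·θ_c) = 0.353 / (1 + 0.0767 × 14.8) = 0.353 / 2.135 = 0.1653 g VSS/g ultimate BOD.
ΔS = 2890 − 4.02 = 2886 mg/L, so the substrate removal rate is 1740 × 2886/1000 = 5022 kg ultimate BOD/d.
Biomass synthesised: P_X = Y_obs × 5022 = 830.2 kg VSS/d.
R_O = Q·(S₀ − S) − 1.42·P_X = 5022 − 1.42 × 830.2 = 3843 kg O₂/d.

R_O ≈ 3840 kg O₂/d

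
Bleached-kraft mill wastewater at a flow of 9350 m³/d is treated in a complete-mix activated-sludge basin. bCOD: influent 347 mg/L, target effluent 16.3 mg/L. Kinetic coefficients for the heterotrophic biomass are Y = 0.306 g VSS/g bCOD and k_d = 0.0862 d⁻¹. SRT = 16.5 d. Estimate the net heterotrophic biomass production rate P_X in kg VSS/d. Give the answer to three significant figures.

P_X ≈ 391 kg VSS/d

The observed yield is Y_obs = Y/(1 + k_d·θ_c) = 0.306 / (1 + 0.0862 × 16.5) = 0.306 / 2.422 = 0.1263 g VSS per g bCOD removed.
Substrate removed = Q·(S₀ − S) = 9350 m³/d × (347 − 16.3) g/m³ = 3.09×10^6 g/d = 3092 kg/d.
Biomass produced: P_X = Y_obs·Q·ΔS = 0.1263 × 3092 ≈ 390.6 kg VSS/d.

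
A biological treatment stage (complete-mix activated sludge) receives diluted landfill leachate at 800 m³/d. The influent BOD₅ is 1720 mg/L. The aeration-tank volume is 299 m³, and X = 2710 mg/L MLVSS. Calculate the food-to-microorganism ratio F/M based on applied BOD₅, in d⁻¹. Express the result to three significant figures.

Food-to-microorganism ratio F/M = Q S₀ / (V X) = 800 × 1720 / (299.0 × 2710) = 1.698 d⁻¹.

F/M ≈ 1.70 d⁻¹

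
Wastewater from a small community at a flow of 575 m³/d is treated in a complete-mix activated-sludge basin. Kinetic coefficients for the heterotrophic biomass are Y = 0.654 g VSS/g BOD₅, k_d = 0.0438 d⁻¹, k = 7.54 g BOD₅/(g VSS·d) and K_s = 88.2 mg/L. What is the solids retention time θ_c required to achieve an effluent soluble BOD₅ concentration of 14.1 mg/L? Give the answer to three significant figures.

Specific growth rate at S = 14.1 mg/L: μ = YkS/(K_s+S) = 0.654·7.54·14.1/(88.2+14.1) = 0.6797 d⁻¹.
Then 1/θ_c = μ − k_d = 0.6797 − 0.0438 = 0.6359 d⁻¹, giving θ_c = 1.573 d.

θ_c ≈ 1.57 d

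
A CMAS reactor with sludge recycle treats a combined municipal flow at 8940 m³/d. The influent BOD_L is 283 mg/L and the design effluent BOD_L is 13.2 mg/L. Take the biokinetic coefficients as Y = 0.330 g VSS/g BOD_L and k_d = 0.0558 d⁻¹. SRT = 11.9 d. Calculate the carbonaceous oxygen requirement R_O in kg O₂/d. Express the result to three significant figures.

R_O ≈ 1730 kg O₂/d

The observed yield is Y_obs = Y/(1 + k_d·θ_c) = 0.330 / (1 + 0.0558 × 11.9) = 0.330 / 1.664 = 0.1983 g VSS per g BOD_L removed.
Mass of BOD_L removed per day: Q(S₀ − S) = 8940 × 269.8 g/m³ = 2412 kg/d.
Biomass synthesised: P_X = Y_obs × 2412 = 478.3 kg VSS/d.
R_O = Q·(S₀ − S) − 1.42·P_X = 2412 − 1.42 × 478.3 = 1733 kg O₂/d.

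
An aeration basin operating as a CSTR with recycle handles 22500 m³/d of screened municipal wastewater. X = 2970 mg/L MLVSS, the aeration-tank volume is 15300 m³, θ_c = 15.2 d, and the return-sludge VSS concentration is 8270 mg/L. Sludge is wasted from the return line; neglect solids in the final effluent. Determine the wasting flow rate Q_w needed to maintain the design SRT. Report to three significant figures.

Q_w ≈ 361 m³/d

Q_w = (V·X)/(θ_c X_r) = 15300 × 2970 / (15.2 × 8270) = 361.5 m³/d.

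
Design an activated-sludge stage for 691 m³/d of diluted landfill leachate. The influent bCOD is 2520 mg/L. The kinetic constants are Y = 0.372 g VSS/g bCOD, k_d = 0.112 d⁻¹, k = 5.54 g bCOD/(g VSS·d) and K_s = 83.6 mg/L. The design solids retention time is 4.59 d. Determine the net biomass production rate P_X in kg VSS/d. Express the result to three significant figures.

P_X ≈ 425 kg VSS/d

From the Monod/SRT balance for a CMAS, S = K_s·(1+k_d θ_c)/[θ_c·(Y k − k_d) − 1] = 83.6 × (1 + 0.112 × 4.59) / [4.59 × (0.372 × 5.54 − 0.112) − 1] = 126.6 / 7.945 = 15.93 mg/L.
Observed yield with endogenous decay: Y_obs = Y / (1 + k_d·θ_c) = 0.372 / (1 + 0.112 × 4.59) = 0.372 / 1.514 = 0.2457 g VSS/g bCOD.
Mass of bCOD removed per day: Q(S₀ − S) = 691 × 2504 g/m³ = 1730 kg/d.
P_X = Y_obs · Q(S₀ − S) = 0.2457 × 1730 = 425.1 kg VSS/d.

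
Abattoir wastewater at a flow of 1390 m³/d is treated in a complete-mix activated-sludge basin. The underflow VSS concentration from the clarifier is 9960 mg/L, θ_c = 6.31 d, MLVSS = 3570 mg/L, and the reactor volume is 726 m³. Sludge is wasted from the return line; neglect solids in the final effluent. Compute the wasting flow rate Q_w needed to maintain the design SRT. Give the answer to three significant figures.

θ_c = V·X/(Q_w·X_r) when wasting from the recycle, so Q_w = V·X/(θ_c·X_r) = 726.0 × 3570 / (6.31 × 9960) = 41.24 m³/d.

Q_w ≈ 41.2 m³/d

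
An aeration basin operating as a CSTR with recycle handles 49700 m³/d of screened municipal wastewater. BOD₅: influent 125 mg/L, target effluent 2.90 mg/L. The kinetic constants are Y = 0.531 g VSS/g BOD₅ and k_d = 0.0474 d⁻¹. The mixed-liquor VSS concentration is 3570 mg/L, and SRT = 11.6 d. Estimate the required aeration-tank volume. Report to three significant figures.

From the SRT design equation V = Y Q (S₀−S) θ_c / [X (1 + k_d θ_c)] = 0.531 × 49700 × (125 − 2.90) × 11.6 / [3570 × (1 + 0.0474 × 11.6)] = 3.74×10^7 / 5533 = 6756 m³.

V ≈ 6760 m³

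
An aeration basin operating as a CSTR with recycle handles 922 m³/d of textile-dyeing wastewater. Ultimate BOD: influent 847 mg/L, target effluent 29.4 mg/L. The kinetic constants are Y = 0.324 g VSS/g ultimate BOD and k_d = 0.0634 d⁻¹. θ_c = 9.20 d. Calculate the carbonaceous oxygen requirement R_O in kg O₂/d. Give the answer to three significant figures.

Correct the yield for decay: Y_obs = Y/(1 + k_d θ_c) = 0.324 / (1 + 0.0634 × 9.20) = 0.324 / 1.583 = 0.2046.
Mass of ultimate BOD removed per day: Q(S₀ − S) = 922 × 817.6 g/m³ = 753.8 kg/d.
Net sludge production P_X = 0.2046 × 753.8 = 154.3 kg VSS/d.
R_O = Q·ΔS − 1.42 P_X = 753.8 − 219.1 = 534.8 kg O₂/d.

R_O ≈ 535 kg O₂/d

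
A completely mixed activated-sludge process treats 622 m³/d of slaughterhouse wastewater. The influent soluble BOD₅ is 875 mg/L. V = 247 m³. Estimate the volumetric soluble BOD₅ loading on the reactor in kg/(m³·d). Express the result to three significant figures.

Volumetric loading L_v = Q·S₀ / V = 622 × 875 g/m³ / 247.0 m³ = 2203 g/(m³·d) = 2.203 kg soluble BOD₅/(m³·d).

L_v ≈ 2.20 kg soluble BOD₅/(m³·d)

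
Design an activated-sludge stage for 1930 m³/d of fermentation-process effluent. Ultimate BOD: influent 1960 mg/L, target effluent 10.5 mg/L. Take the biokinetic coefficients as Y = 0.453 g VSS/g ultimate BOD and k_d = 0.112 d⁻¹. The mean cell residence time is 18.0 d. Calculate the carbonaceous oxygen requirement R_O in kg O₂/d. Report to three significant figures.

R_O ≈ 2960 kg O₂/d

Observed yield with endogenous decay: Y_obs = Y / (1 + k_d·θ_c) = 0.453 / (1 + 0.112 × 18.0) = 0.453 / 3.016 = 0.1502 g VSS/g ultimate BOD.
ΔS = 1960 − 10.5 = 1950 mg/L, so the substrate removal rate is 1930 × 1950/1000 = 3763 kg ultimate BOD/d.
Net sludge production P_X = 0.1502 × 3763 = 565.1 kg VSS/d.
Carbonaceous O₂ demand = substrate oxidised − cell-mass equivalent = 3763 − 1.42 × 565.1 = 2960 kg O₂/d.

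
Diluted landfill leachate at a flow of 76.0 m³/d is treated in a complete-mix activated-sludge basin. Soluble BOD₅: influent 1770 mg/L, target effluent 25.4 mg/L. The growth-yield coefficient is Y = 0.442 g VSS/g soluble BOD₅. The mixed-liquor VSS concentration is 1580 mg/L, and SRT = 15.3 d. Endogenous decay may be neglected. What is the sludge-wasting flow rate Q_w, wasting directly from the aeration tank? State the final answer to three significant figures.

Biomass mass balance (decay neglected): V·X = Y·Q·(S₀ − S)·θ_c, so V = 0.442 × 76.0 × (1770 − 25.4) × 15.3 / 1580 = 567.5 m³.
Wasting from the aeration tank: Q_w = V / θ_c = 567.5 / 15.3 = 37.09 m³/d.

Q_w ≈ 37.1 m³/d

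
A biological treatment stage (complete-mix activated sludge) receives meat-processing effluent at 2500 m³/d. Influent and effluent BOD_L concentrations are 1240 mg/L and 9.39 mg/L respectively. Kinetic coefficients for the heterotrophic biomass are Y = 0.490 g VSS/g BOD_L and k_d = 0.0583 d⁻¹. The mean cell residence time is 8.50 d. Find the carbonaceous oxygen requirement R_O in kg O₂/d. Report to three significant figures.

The observed yield is Y_obs = Y/(1 + k_d·θ_c) = 0.490 / (1 + 0.0583 × 8.50) = 0.490 / 1.496 = 0.3276 g VSS per g BOD_L removed.
Mass of BOD_L removed per day: Q(S₀ − S) = 2500 × 1231 g/m³ = 3077 kg/d.
Biomass synthesised: P_X = Y_obs × 3077 = 1008 kg VSS/d.
R_O = Q·ΔS − 1.42 P_X = 3077 − 1431 = 1645 kg O₂/d.

R_O ≈ 1650 kg O₂/d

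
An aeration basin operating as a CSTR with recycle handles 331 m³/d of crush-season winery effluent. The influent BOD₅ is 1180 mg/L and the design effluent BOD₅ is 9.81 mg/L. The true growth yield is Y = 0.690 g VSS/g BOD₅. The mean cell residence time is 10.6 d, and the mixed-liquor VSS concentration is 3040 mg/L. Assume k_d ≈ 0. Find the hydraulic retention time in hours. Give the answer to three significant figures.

τ ≈ 67.6 h

Biomass mass balance (decay neglected): V·X = Y·Q·(S₀ − S)·θ_c, so V = 0.690 × 331 × (1180 − 9.81) × 10.6 / 3040 = 931.9 m³.
HRT = V/Q = 931.9 m³ / 331 m³·d⁻¹ = 2.815 d × 24 = 67.57 h.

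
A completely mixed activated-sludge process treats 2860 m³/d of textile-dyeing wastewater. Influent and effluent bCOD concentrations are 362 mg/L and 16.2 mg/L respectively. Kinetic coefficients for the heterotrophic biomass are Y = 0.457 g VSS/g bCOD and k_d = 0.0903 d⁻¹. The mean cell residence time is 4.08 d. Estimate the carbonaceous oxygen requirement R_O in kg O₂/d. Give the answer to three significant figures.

The observed yield is Y_obs = Y/(1 + k_d·θ_c) = 0.457 / (1 + 0.0903 × 4.08) = 0.457 / 1.368 = 0.3340 g VSS per g bCOD removed.
Mass of bCOD removed per day: Q(S₀ − S) = 2860 × 345.8 g/m³ = 989.0 kg/d.
Net sludge production P_X = 0.3340 × 989.0 = 330.3 kg VSS/d.
R_O = Q·ΔS − 1.42 P_X = 989.0 − 469.0 = 520.0 kg O₂/d.

R_O ≈ 520 kg O₂/d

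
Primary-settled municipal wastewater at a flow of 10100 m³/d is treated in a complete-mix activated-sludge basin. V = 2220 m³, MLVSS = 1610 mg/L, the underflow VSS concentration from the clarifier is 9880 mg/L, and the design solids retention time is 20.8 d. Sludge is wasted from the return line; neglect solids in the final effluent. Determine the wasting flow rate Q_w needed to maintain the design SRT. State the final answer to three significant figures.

Q_w ≈ 17.4 m³/d

Q_w = (V·X)/(θ_c X_r) = 2220 × 1610 / (20.8 × 9880) = 17.39 m³/d.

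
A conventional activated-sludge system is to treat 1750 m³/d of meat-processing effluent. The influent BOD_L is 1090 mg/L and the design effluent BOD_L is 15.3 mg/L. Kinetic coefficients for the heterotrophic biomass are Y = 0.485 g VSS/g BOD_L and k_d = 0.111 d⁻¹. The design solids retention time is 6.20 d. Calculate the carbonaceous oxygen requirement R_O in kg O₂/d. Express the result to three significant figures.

R_O ≈ 1110 kg O₂/d

The observed yield is Y_obs = Y/(1 + k_d·θ_c) = 0.485 / (1 + 0.111 × 6.20) = 0.485 / 1.688 = 0.2873 g VSS per g BOD_L removed.
ΔS = 1090 − 15.3 = 1075 mg/L, so the substrate removal rate is 1750 × 1075/1000 = 1881 kg BOD_L/d.
P_X = Y_obs·Q·(S₀ − S) = 0.2873 × 1881 = 540.3 kg VSS/d.
Carbonaceous O₂ demand = substrate oxidised − cell-mass equivalent = 1881 − 1.42 × 540.3 = 1113 kg O₂/d.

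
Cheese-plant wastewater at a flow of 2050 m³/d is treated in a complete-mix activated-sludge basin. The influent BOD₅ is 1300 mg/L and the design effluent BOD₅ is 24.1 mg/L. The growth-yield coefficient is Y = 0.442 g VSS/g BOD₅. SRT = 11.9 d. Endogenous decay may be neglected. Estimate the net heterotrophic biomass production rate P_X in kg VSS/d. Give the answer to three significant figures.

P_X ≈ 1160 kg VSS/d

No decay correction is needed, so Y_obs = Y = 0.442.
ΔS = 1300 − 24.1 = 1276 mg/L, so the substrate removal rate is 2050 × 1276/1000 = 2616 kg BOD₅/d.
So the net sludge growth is P_X = 0.4420 × 2616 = 1156 kg VSS/d.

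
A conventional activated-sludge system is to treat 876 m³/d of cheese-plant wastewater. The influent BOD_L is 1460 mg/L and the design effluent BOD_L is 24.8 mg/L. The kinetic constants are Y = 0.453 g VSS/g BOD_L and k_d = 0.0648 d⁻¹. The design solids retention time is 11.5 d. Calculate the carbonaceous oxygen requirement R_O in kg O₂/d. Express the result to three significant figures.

Correct the yield for decay: Y_obs = Y/(1 + k_d θ_c) = 0.453 / (1 + 0.0648 × 11.5) = 0.453 / 1.745 = 0.2596.
Mass of BOD_L removed per day: Q(S₀ − S) = 876 × 1435 g/m³ = 1257 kg/d.
Biomass synthesised: P_X = Y_obs × 1257 = 326.3 kg VSS/d.
R_O = Q·ΔS − 1.42 P_X = 1257 − 463.4 = 793.8 kg O₂/d.

R_O ≈ 794 kg O₂/d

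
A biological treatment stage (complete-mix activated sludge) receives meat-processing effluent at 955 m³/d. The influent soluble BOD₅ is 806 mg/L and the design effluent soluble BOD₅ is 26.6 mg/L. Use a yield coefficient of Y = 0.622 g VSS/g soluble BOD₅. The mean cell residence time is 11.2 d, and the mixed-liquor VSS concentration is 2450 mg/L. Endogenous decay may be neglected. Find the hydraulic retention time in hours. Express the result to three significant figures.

V·X = Y·Q·ΔS·θ_c gives V = 0.622 × 955 × (806 − 26.6) × 11.2 / 2450 = 2116 m³.
HRT = V/Q = 2116 m³ / 955 m³·d⁻¹ = 2.216 d × 24 = 53.19 h.

τ ≈ 53.2 h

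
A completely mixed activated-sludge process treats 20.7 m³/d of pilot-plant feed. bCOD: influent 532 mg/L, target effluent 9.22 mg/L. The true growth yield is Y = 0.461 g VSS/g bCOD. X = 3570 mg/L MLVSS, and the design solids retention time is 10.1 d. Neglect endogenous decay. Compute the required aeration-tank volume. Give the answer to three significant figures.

V ≈ 14.1 m³

V·X = Y·Q·ΔS·θ_c gives V = 0.461 × 20.7 × (532 − 9.22) × 10.1 / 3570 = 14.11 m³.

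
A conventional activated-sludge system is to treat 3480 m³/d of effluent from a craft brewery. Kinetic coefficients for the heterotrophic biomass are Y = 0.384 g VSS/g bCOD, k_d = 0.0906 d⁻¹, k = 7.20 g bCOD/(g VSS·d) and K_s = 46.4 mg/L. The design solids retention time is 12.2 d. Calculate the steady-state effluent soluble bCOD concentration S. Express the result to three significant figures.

From the Monod/SRT balance for a CMAS, S = K_s·(1+k_d θ_c)/[θ_c·(Y k − k_d) − 1] = 46.4 × (1 + 0.0906 × 12.2) / [12.2 × (0.384 × 7.20 − 0.0906) − 1] = 97.69 / 31.63 = 3.089 mg/L.

S ≈ 3.09 mg/L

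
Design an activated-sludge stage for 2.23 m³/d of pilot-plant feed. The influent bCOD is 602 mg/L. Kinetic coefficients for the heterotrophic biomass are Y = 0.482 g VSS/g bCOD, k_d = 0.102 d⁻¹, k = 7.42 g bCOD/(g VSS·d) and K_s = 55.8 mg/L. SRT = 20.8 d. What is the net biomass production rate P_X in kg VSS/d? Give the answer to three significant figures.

Effluent substrate depends only on kinetics and SRT: S = K_s(1 + k_d θ_c) / [θ_c(Yk − k_d) − 1] = 55.8 × (1 + 0.102 × 20.8) / [20.8 × (0.482 × 7.42 − 0.102) − 1] = 174.2 / 71.27 = 2.444 mg/L.
Observed yield with endogenous decay: Y_obs = Y / (1 + k_d·θ_c) = 0.482 / (1 + 0.102 × 20.8) = 0.482 / 3.122 = 0.1544 g VSS/g bCOD.
Substrate removed = Q·(S₀ − S) = 2.23 m³/d × (602 − 2.44) g/m³ = 1.34×10^3 g/d = 1.337 kg/d.
So the net sludge growth is P_X = 0.1544 × 1.337 = 0.2064 kg VSS/d.

P_X ≈ 0.206 kg VSS/d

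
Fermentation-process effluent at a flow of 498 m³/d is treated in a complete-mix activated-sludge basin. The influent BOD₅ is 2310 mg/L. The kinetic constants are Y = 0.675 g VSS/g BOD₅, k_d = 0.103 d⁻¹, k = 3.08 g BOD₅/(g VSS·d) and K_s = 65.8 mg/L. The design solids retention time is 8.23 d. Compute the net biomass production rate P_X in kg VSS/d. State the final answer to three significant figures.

For a completely mixed reactor with recycle the Lawrence–McCarty relation gives S = K_s·(1 + k_d·θ_c) / [θ_c·(Y·k − k_d) − 1] = 65.8 × (1 + 0.103 × 8.23) / [8.23 × (0.675 × 3.08 − 0.103) − 1] = 121.6 / 15.26 = 7.966 mg/L.
Y_obs = Y / (1 + k_d θ_c) = 0.675 / (1 + 0.103 × 8.23) = 0.675 / 1.848 = 0.3653.
Q·(S₀ − S) = 498 × (2310 − 7.97) × 10⁻³ = 1146 kg/d removed.
P_X = Y_obs · Q(S₀ − S) = 0.3653 × 1146 = 418.8 kg VSS/d.

P_X ≈ 419 kg VSS/d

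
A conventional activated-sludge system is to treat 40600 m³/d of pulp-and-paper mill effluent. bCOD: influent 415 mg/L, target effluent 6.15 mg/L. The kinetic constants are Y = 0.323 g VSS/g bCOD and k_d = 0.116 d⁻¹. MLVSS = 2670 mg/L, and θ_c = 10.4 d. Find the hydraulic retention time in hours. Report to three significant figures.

From the SRT design equation V = Y Q (S₀−S) θ_c / [X (1 + k_d θ_c)] = 0.323 × 40600 × (415 − 6.15) × 10.4 / [2670 × (1 + 0.116 × 10.4)] = 5.58×10^7 / 5891 = 9465 m³.
τ = V/Q = 9465/40600 = 0.2331 d, or 5.595 h.

τ ≈ 5.60 h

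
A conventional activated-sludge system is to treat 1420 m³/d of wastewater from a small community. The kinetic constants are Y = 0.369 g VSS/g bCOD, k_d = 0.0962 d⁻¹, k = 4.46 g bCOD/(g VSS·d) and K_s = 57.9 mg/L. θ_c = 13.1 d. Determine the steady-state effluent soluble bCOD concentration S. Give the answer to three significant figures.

S ≈ 6.78 mg/L

Effluent substrate depends only on kinetics and SRT: S = K_s(1 + k_d θ_c) / [θ_c(Yk − k_d) − 1] = 57.9 × (1 + 0.0962 × 13.1) / [13.1 × (0.369 × 4.46 − 0.0962) − 1] = 130.9 / 19.30 = 6.781 mg/L.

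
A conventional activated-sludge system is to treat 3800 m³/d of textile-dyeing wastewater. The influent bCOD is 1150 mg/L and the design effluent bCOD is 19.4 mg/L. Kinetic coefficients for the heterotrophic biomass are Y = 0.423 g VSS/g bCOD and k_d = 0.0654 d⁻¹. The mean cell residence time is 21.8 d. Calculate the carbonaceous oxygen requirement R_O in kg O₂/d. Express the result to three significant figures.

R_O ≈ 3230 kg O₂/d

The observed yield is Y_obs = Y/(1 + k_d·θ_c) = 0.423 / (1 + 0.0654 × 21.8) = 0.423 / 2.426 = 0.1744 g VSS per g bCOD removed.
Mass of bCOD removed per day: Q(S₀ − S) = 3800 × 1131 g/m³ = 4296 kg/d.
Biomass synthesised: P_X = Y_obs × 4296 = 749.2 kg VSS/d.
R_O = Q·ΔS − 1.42 P_X = 4296 − 1064 = 3232 kg O₂/d.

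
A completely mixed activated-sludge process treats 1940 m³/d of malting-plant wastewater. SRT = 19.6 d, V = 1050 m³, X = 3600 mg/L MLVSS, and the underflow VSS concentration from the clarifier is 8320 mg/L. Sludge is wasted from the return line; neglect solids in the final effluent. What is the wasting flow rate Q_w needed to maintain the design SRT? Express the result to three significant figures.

Wasting from the return line (neglecting effluent solids): Q_w = V·X / (θ_c·X_r) = 1050 × 3600 / (19.6 × 8320) = 23.18 m³/d.

Q_w ≈ 23.2 m³/d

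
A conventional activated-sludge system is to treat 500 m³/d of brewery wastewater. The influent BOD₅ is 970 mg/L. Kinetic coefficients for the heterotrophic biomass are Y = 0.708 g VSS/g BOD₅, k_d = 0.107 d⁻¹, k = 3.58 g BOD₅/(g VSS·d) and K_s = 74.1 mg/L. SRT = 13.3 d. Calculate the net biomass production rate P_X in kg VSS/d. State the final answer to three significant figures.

For a completely mixed reactor with recycle the Lawrence–McCarty relation gives S = K_s·(1 + k_d·θ_c) / [θ_c·(Y·k − k_d) − 1] = 74.1 × (1 + 0.107 × 13.3) / [13.3 × (0.708 × 3.58 − 0.107) − 1] = 179.6 / 31.29 = 5.739 mg/L.
The observed yield is Y_obs = Y/(1 + k_d·θ_c) = 0.708 / (1 + 0.107 × 13.3) = 0.708 / 2.423 = 0.2922 g VSS per g BOD₅ removed.
Q·(S₀ − S) = 500 × (970 − 5.74) × 10⁻³ = 482.1 kg/d removed.
Biomass produced: P_X = Y_obs·Q·ΔS = 0.2922 × 482.1 ≈ 140.9 kg VSS/d.

P_X ≈ 141 kg VSS/d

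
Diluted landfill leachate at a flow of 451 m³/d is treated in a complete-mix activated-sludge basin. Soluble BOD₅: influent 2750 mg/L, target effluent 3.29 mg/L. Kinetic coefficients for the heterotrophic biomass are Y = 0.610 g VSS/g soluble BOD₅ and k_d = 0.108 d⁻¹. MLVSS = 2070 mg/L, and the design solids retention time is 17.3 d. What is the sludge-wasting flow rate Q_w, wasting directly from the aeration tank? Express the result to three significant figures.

Steady-state biomass mass balance: V·X·(1 + k_d·θ_c) = Y·Q·(S₀ − S)·θ_c, so V = 0.610 × 451 × (2750 − 3.29) × 17.3 / [2070 × (1 + 0.108 × 17.3)] = 1.31×10^7 / 5938 = 2202 m³.
With mixed-liquor wasting, θ_c = V/Q_w, so Q_w = V/θ_c = 2202/17.3 = 127.3 m³/d.

Q_w ≈ 127 m³/d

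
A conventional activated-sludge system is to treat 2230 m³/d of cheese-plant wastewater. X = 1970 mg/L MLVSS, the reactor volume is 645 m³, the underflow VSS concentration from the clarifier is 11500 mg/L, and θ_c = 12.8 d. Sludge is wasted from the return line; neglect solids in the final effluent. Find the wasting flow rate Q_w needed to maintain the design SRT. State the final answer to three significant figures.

Q_w ≈ 8.63 m³/d

Wasting from the return line (neglecting effluent solids): Q_w = V·X / (θ_c·X_r) = 645.0 × 1970 / (12.8 × 11500) = 8.632 m³/d.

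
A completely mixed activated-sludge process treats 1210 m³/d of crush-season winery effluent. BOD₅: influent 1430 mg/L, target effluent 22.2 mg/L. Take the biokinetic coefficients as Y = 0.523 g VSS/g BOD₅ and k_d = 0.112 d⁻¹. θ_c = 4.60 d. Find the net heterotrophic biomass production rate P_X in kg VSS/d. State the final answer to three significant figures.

P_X ≈ 588 kg VSS/d

Y_obs = Y / (1 + k_d θ_c) = 0.523 / (1 + 0.112 × 4.60) = 0.523 / 1.515 = 0.3452.
Q·(S₀ − S) = 1210 × (1430 − 22.2) × 10⁻³ = 1703 kg/d removed.
Biomass produced: P_X = Y_obs·Q·ΔS = 0.3452 × 1703 ≈ 588.0 kg VSS/d.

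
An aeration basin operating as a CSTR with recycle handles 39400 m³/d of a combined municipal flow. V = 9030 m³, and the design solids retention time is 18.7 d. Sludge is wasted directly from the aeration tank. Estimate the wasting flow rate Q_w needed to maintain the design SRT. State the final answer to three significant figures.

Q_w ≈ 483 m³/d

Wasting from the aeration tank: Q_w = V / θ_c = 9030 / 18.7 = 482.9 m³/d.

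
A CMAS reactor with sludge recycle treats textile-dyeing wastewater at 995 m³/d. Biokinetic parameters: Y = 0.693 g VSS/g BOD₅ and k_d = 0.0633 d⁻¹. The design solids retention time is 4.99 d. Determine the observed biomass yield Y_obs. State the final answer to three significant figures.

Correct the yield for decay: Y_obs = Y/(1 + k_d θ_c) = 0.693 / (1 + 0.0633 × 4.99) = 0.693 / 1.316 = 0.5266.

Y_obs ≈ 0.527 g VSS/g BOD₅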